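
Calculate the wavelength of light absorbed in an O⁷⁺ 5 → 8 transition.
58.414432 nm

First, find the transition energy using E_n = -13.6057 Z² / n² eV:
E_5 = -13.6057 × 8² / 5² = -34.83059200 eV
E_8 = -13.6057 × 8² / 8² = -13.60570000 eV

Photon energy: |ΔE| = |E_8 - E_5| = 21.22489200 eV

Convert to wavelength using E = hc/λ with hc = 1239.84 eV·nm:
λ = hc/E = 1239.84 eV·nm / 21.22489200 eV
λ = 58.414432 nm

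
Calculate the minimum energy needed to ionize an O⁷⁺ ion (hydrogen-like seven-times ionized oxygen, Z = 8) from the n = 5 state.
34.83059 eV

The ionization energy is the energy needed to remove the electron completely (n → ∞).

For a hydrogen-like ion with Z = 8, E_n = -13.6057 Z² / n² eV.

At n = 5: E_5 = -13.6057 × 8² / 5² = -34.83059200 eV
At n = ∞: E_∞ = 0 eV

Ionization energy = E_∞ - E_5 = 0 - (-34.83059200) = 34.83059200 eV
Ionization energy ≈ 34.83059 eV

This is also called the binding energy of the electron in state n = 5.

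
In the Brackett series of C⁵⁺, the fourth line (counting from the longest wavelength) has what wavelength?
54.00090 nm

The lines of a series are numbered from the longest wavelength (smallest ΔE) outward; the fourth line is the transition from n = n_f + 4 to n_f.
The Brackett series has all transitions ending at n_f = 4.

For C⁵⁺ (Z = 6), the fourth line (δ-line) is the jump from n = 8 to n = 4:
E_8 = -13.6057 × 6² / 8² = -7.6532063 eV
E_4 = -13.6057 × 6² / 4² = -30.6128250 eV
ΔE = E_8 - E_4 = 22.9596187 eV

λ = hc/E = 1239.84 eV·nm / 22.9596187 eV
λ = 54.00090 nm

This is the δ-line of the Brackett series in C⁵⁺.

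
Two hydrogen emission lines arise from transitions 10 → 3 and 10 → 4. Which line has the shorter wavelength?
10 → 3

Calculate the energy for each transition:

Transition 10 → 3:
ΔE₁ = |E_3 - E_10| = |-13.6057/3² - (-13.6057/10²)|
ΔE₁ = |-1.51174444444 - (-0.13605700000)| = 1.37568744 eV

Transition 10 → 4:
ΔE₂ = |E_4 - E_10| = |-13.6057/4² - (-13.6057/10²)|
ΔE₂ = |-0.85035625000 - (-0.13605700000)| = 0.71429925 eV

Since 1.37568744 eV > 0.71429925 eV, the transition 10 → 3 emits the more energetic photon.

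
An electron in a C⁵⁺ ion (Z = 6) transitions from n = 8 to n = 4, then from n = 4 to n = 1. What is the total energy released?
482.151994 eV

The energy levels of C⁵⁺ are E_n = -13.6057 × 6² / n² eV.

First transition (8 → 4):
ΔE₁ = |E_4 - E_8|
ΔE₁ = |-30.612825000000 - (-7.653206250000)| = 22.959618750 eV

Second transition (4 → 1):
ΔE₂ = |E_1 - E_4|
ΔE₂ = |-489.805200000000 - (-30.612825000000)| = 459.192375000 eV

Total energy released:
E_total = ΔE₁ + ΔE₂ = 22.959618750 + 459.192375000 = 482.151994 eV

Note: This equals the direct transition 8 → 1: 482.151994 eV ✓
Energy is conserved regardless of the path taken.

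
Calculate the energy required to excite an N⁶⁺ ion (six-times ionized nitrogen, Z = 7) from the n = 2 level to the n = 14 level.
163.2684 eV

The energy levels of a hydrogen-like atom are E_n = -13.6057 Z² eV / n².

Energy at n = 2: E_2 = -13.6057 × 7² / 2² = -166.6698250 eV
Energy at n = 14: E_14 = -13.6057 × 7² / 14² = -3.4014250 eV

The excitation energy is the difference:
ΔE = E_14 - E_2
ΔE = -3.4014250 - (-166.6698250)
ΔE = 163.2684 eV

Since this is positive, energy must be absorbed (photon absorption).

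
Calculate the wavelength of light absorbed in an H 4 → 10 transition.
1735.74311 nm

First, find the transition energy using E_n = -13.6057 / n² eV:
E_4 = -13.6057 / 4² = -0.85035625000 eV
E_10 = -13.6057 / 10² = -0.13605700000 eV

Photon energy: |ΔE| = |E_10 - E_4| = 0.71429925000 eV

Convert to wavelength using E = hc/λ with hc = 1239.84 eV·nm:
λ = hc/E = 1239.84 eV·nm / 0.71429925000 eV
λ = 1735.74311 nm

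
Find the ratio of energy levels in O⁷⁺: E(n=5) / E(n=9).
3.240

Using E_n = -13.6057 Z² / n² eV with Z = 8:

E_5 = -13.6057 × 8² / 5² = -870.7648 / 25 = -34.830592000 eV
E_9 = -13.6057 × 8² / 9² = -870.7648 / 81 = -10.750182716 eV

The ratio is:
E_5/E_9 = (-34.830592000) / (-10.750182716)
E_5/E_9 = (-870.7648/25) / (-870.7648/81)
E_5/E_9 = 81/25
E_5/E_9 = 3.240
(Note: the Z² factors cancel in the ratio.)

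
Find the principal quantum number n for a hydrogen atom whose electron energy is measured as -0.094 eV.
n = 12

The exact energy levels follow E_n = -13.6057 eV / n².

The measured value (-0.094 eV) is reported to only 2 significant figures, so we must test candidate n values and see which one matches to that precision.

Candidate energies:
  n = 10:  E = -13.6057/10² = -0.13606 eV
  n = 11:  E = -13.6057/11² = -0.11244 eV
  n = 12:  E = -13.6057/12² = -0.09448 eV  ← matches
  n = 13:  E = -13.6057/13² = -0.08051 eV
  n = 14:  E = -13.6057/14² = -0.06942 eV

Checking against the measurement of -0.094 eV (2 sig figs), only n = 12 agrees:
E_12 = -0.09448 eV, which rounds to -0.094 eV ✓

Therefore n = 12.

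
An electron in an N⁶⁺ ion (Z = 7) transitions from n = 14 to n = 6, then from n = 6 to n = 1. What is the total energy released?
663.277875 eV

The energy levels of N⁶⁺ are E_n = -13.6057 × 7² / n² eV.

First transition (14 → 6):
ΔE₁ = |E_6 - E_14|
ΔE₁ = |-18.518869444444 - (-3.401425000000)| = 15.117444444 eV

Second transition (6 → 1):
ΔE₂ = |E_1 - E_6|
ΔE₂ = |-666.679300000000 - (-18.518869444444)| = 648.160430556 eV

Total energy released:
E_total = ΔE₁ + ΔE₂ = 15.117444444 + 648.160430556 = 663.277875 eV

Note: This equals the direct transition 14 → 1: 663.277875 eV ✓
Energy is conserved regardless of the path taken.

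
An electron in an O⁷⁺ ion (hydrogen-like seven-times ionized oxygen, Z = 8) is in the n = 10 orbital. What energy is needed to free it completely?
8.71 eV

The ionization energy is the energy needed to remove the electron completely (n → ∞).

For a hydrogen-like ion with Z = 8, E_n = -13.6057 Z² / n² eV.

At n = 10: E_10 = -13.6057 × 8² / 10² = -8.70765 eV
At n = ∞: E_∞ = 0 eV

Ionization energy = E_∞ - E_10 = 0 - (-8.70765) = 8.70765 eV
Ionization energy ≈ 8.71 eV

This is also called the binding energy of the electron in state n = 10.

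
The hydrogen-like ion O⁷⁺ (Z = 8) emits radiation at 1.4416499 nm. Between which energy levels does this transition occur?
n = 9 → n = 1

First, find the photon energy from the wavelength (hc = 1239.84 eV·nm):
E = hc/λ = 1239.84 eV·nm / 1.4416499 nm = 860.01463 eV

The energy levels of O⁷⁺ satisfy E_n = -13.6057 × 8² / n² eV, so an emission n_i → n_f releases
ΔE = 13.6057 × 8² × (1/n_f² − 1/n_i²) eV.

Setting ΔE equal to the photon energy:
1/n_f² − 1/n_i² = 860.01463 / (13.6057 × 8²) = 0.98765434

Since 1/n_i² must be positive, we need 1/n_f² > 0.98765434, i.e. n_f ≤ 1. For each allowed n_f, solve n_i = (1/n_f² − 0.98765434)^(−1/2) and check whether it is a whole number:
  n_f = 1: 1/n_i² = 1.00000000 − 0.98765434 = 0.01234566 → n_i = 9.000  → integer, n_i = 9 ✓

Only n_f = 1 gives an integer upper level, n_i = 9.

The transition is from n = 9 to n = 1 (emission).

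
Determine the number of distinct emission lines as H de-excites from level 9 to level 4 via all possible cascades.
15

The electron can occupy levels n = 4, 5, ..., 9 during de-excitation — that is m = 9 - 4 + 1 = 6 distinct levels.

The number of distinct spectral lines equals the number of ways to choose 2 of these m levels (each pair gives one possible emission transition):

Number of lines = m(m-1)/2 = 6×5/2 = 15

These correspond to all possible transitions between the 6 levels:
9 → 8, 9 → 7, 9 → 6, 9 → 5, 9 → 4, 8 → 7, 8 → 6, 8 → 5...

Each transition produces a photon with a unique energy (and thus wavelength). This count does not depend on Z.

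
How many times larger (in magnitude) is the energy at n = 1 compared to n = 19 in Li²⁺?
361.000

Using E_n = -13.6057 Z² / n² eV with Z = 3:

E_1 = -13.6057 × 3² / 1² = -122.4513 / 1 = -122.451300000 eV
E_19 = -13.6057 × 3² / 19² = -122.4513 / 361 = -0.339200277 eV

The ratio is:
E_1/E_19 = (-122.451300000) / (-0.339200277)
E_1/E_19 = (-122.4513/1) / (-122.4513/361)
E_1/E_19 = 361/1
E_1/E_19 = 361.000
(Note: the Z² factors cancel in the ratio.)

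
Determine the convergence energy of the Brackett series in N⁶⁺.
41.67 eV

The series limit corresponds to the transition from n = ∞ to n = 4.
This is the highest energy (shortest wavelength) transition in the Brackett series.

E_∞ = 0 eV
E_4 = -13.6057 × 7² / 4² = -41.67 eV

Energy at series limit:
ΔE = E_∞ - E_4 = 0 - (-41.67) = 41.67 eV

This energy equals the ionization energy from the n = 4 state of N⁶⁺.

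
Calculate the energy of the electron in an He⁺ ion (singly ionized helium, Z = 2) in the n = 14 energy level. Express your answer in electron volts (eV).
-0.28 eV

The energy levels of a hydrogen-like atom are given by:
E_n = -13.6057 Z² / n² eV  (with Z = 2 for He⁺)

For n = 14:
E_14 = -13.6057 × 2² / 14²
E_14 = -13.6057 × 4 / 196
E_14 = -0.28 eV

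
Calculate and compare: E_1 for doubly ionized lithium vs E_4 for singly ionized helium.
Li²⁺ at n = 1 (E = -122.4513 eV)

Using E_n = -13.6057 Z² / n² eV:

Li²⁺ (Z = 3) at n = 1:
E = -13.6057 × 3² / 1² = -13.6057 × 9 / 1 = -122.4513000 eV

He⁺ (Z = 2) at n = 4:
E = -13.6057 × 2² / 4² = -13.6057 × 4 / 16 = -3.4014250 eV

Since -122.4513000 eV < -3.4014250 eV,
Li²⁺ at n = 1 is more tightly bound (requires more energy to ionize).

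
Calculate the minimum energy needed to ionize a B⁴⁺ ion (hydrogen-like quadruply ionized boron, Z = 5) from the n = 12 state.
2.36210 eV

The ionization energy is the energy needed to remove the electron completely (n → ∞).

For a hydrogen-like ion with Z = 5, E_n = -13.6057 Z² / n² eV.

At n = 12: E_12 = -13.6057 × 5² / 12² = -2.36210069 eV
At n = ∞: E_∞ = 0 eV

Ionization energy = E_∞ - E_12 = 0 - (-2.36210069) = 2.36210069 eV
Ionization energy ≈ 2.36210 eV

This is also called the binding energy of the electron in state n = 12.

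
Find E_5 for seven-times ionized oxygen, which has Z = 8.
-34.83 eV

For hydrogen-like ions, the energy levels scale with Z²:
E_n = -13.6057 Z² / n² eV

For O⁷⁺ (Z = 8) at n = 5:
E_5 = -13.6057 × 8² / 5²
E_5 = -13.6057 × 64 / 25
E_5 = -870.7648 / 25
E_5 = -34.83 eV

The energy is 64 times more negative than hydrogen at the same n due to the stronger nuclear charge.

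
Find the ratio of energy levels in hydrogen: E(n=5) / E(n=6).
1.4400

Using E_n = -13.6057 Z² / n² eV with Z = 1:

E_5 = -13.6057 / 5² = -13.6057 / 25 = -0.5442280000 eV
E_6 = -13.6057 / 6² = -13.6057 / 36 = -0.3779361111 eV

The ratio is:
E_5/E_6 = (-0.5442280000) / (-0.3779361111)
E_5/E_6 = (-13.6057/25) / (-13.6057/36)
E_5/E_6 = 36/25
E_5/E_6 = 1.4400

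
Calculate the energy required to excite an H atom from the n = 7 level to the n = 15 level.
0.21720 eV

The energy levels of a hydrogen-like atom are E_n = -13.6057 eV / n².

Energy at n = 7: E_7 = -13.6057 / 7² = -0.27766735 eV
Energy at n = 15: E_15 = -13.6057 / 15² = -0.06046978 eV

The excitation energy is the difference:
ΔE = E_15 - E_7
ΔE = -0.06046978 - (-0.27766735)
ΔE = 0.21720 eV

Since this is positive, energy must be absorbed (photon absorption).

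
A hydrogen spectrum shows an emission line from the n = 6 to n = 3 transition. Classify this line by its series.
Paschen series

The spectral series in hydrogen are named based on the final (lower) energy level:
- Lyman series: n_final = 1 (ultraviolet)
- Balmer series: n_final = 2 (visible/near-UV)
- Paschen series: n_final = 3 (infrared)
- Brackett series: n_final = 4 (infrared)
- Pfund series: n_final = 5 (far infrared)

Since this transition ends at n = 3, it belongs to the Paschen series.

For reference, this 6 → 3 line has photon energy
ΔE = 13.6057 eV × (1/3² - 1/6²) = 1.1338083333 eV,
corresponding to wavelength λ = hc/ΔE = 1239.84 eV·nm / 1.1338083333 eV = 1093.51816 nm in the infrared region.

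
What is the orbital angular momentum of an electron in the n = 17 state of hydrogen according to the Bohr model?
1.793e-33 J·s (or 17ℏ)

In the Bohr model, angular momentum is quantized:
L = nℏ

where ℏ = h/(2π) = 1.05457e-34 J·s

For n = 17:
L = 17 × 1.05457e-34 J·s
L = 1.793e-33 J·s

This can also be written as L = 17ℏ.
The angular momentum is an integer multiple of the reduced Planck constant.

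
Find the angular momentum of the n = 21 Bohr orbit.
2.21e-33 J·s (or 21ℏ)

In the Bohr model, angular momentum is quantized:
L = nℏ

where ℏ = h/(2π) = 1.0546e-34 J·s

For n = 21:
L = 21 × 1.0546e-34 J·s
L = 2.21e-33 J·s

This can also be written as L = 21ℏ.
The angular momentum is an integer multiple of the reduced Planck constant.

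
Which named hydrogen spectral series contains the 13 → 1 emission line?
Lyman series

The spectral series in hydrogen are named based on the final (lower) energy level:
- Lyman series: n_final = 1 (ultraviolet)
- Balmer series: n_final = 2 (visible/near-UV)
- Paschen series: n_final = 3 (infrared)
- Brackett series: n_final = 4 (infrared)
- Pfund series: n_final = 5 (far infrared)

Since this transition ends at n = 1, it belongs to the Lyman series.

For reference, this 13 → 1 line has photon energy
ΔE = 13.6057 eV × (1/1² - 1/13²) = 13.52519290 eV,
corresponding to wavelength λ = hc/ΔE = 1239.84 eV·nm / 13.52519290 eV = 91.668933 nm in the ultraviolet region.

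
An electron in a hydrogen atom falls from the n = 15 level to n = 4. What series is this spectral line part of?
Brackett series

The spectral series in hydrogen are named based on the final (lower) energy level:
- Lyman series: n_final = 1 (ultraviolet)
- Balmer series: n_final = 2 (visible/near-UV)
- Paschen series: n_final = 3 (infrared)
- Brackett series: n_final = 4 (infrared)
- Pfund series: n_final = 5 (far infrared)

Since this transition ends at n = 4, it belongs to the Brackett series.

For reference, this 15 → 4 line has photon energy
ΔE = 13.6057 eV × (1/4² - 1/15²) = 0.78988647222 eV,
corresponding to wavelength λ = hc/ΔE = 1239.84 eV·nm / 0.78988647222 eV = 1569.64329 nm in the infrared region.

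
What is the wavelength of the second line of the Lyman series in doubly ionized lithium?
11.3908 nm

The lines of a series are numbered from the longest wavelength (smallest ΔE) outward; the second line is the transition from n = n_f + 2 to n_f.
The Lyman series has all transitions ending at n_f = 1.

For Li²⁺ (Z = 3), the second line (β-line) is the jump from n = 3 to n = 1:
E_3 = -13.6057 × 3² / 3² = -13.605700 eV
E_1 = -13.6057 × 3² / 1² = -122.451300 eV
ΔE = E_3 - E_1 = 108.845600 eV

λ = hc/E = 1239.84 eV·nm / 108.845600 eV
λ = 11.3908 nm

This is the β-line of the Lyman series in Li²⁺.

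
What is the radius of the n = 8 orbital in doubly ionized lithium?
1.128911 nm (or 11.289114 Å)

The Bohr radius formula is:
r_n = n² a₀ / Z

where a₀ = 0.052917721 nm is the Bohr radius.

For Li²⁺ (Z = 3) at n = 8:
r_8 = 8² × 0.052917721 nm / 3
r_8 = 64 × 0.052917721 nm / 3
r_8 = 3.3867341 nm / 3
r_8 = 1.128911 nm

The electron orbits at approximately 1.128911 nm from the nucleus.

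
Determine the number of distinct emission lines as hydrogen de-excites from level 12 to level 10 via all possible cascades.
3

The electron can occupy levels n = 10, 11, ..., 12 during de-excitation — that is m = 12 - 10 + 1 = 3 distinct levels.

The number of distinct spectral lines equals the number of ways to choose 2 of these m levels (each pair gives one possible emission transition):

Number of lines = m(m-1)/2 = 3×2/2 = 3

These correspond to all possible transitions between the 3 levels:
12 → 11, 12 → 10, 11 → 10

Each transition produces a photon with a unique energy (and thus wavelength). This count does not depend on Z.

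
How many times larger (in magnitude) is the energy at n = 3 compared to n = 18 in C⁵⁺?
36.0000

Using E_n = -13.6057 Z² / n² eV with Z = 6:

E_3 = -13.6057 × 6² / 3² = -489.8052 / 9 = -54.4228000000 eV
E_18 = -13.6057 × 6² / 18² = -489.8052 / 324 = -1.5117444444 eV

The ratio is:
E_3/E_18 = (-54.4228000000) / (-1.5117444444)
E_3/E_18 = (-489.8052/9) / (-489.8052/324)
E_3/E_18 = 324/9
E_3/E_18 = 36.0000
(Note: the Z² factors cancel in the ratio.)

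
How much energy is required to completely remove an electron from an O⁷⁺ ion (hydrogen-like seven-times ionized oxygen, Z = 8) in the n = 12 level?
6.0470 eV

The ionization energy is the energy needed to remove the electron completely (n → ∞).

For a hydrogen-like ion with Z = 8, E_n = -13.6057 Z² / n² eV.

At n = 12: E_12 = -13.6057 × 8² / 12² = -6.0469778 eV
At n = ∞: E_∞ = 0 eV

Ionization energy = E_∞ - E_12 = 0 - (-6.0469778) = 6.0469778 eV
Ionization energy ≈ 6.0470 eV

This is also called the binding energy of the electron in state n = 12.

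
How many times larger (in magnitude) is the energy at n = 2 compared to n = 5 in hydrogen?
6.25000

Using E_n = -13.6057 Z² / n² eV with Z = 1:

E_2 = -13.6057 / 2² = -13.6057 / 4 = -3.40142500000 eV
E_5 = -13.6057 / 5² = -13.6057 / 25 = -0.54422800000 eV

The ratio is:
E_2/E_5 = (-3.40142500000) / (-0.54422800000)
E_2/E_5 = (-13.6057/4) / (-13.6057/25)
E_2/E_5 = 25/4
E_2/E_5 = 6.25000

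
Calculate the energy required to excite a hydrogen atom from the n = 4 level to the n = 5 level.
0.306128 eV

The energy levels of a hydrogen-like atom are E_n = -13.6057 eV / n².

Energy at n = 4: E_4 = -13.6057 / 4² = -0.850356250 eV
Energy at n = 5: E_5 = -13.6057 / 5² = -0.544228000 eV

The excitation energy is the difference:
ΔE = E_5 - E_4
ΔE = -0.544228000 - (-0.850356250)
ΔE = 0.306128 eV

Since this is positive, energy must be absorbed (photon absorption).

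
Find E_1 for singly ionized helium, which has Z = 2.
-54.4228 eV

For hydrogen-like ions, the energy levels scale with Z²:
E_n = -13.6057 Z² / n² eV

For He⁺ (Z = 2) at n = 1:
E_1 = -13.6057 × 2² / 1²
E_1 = -13.6057 × 4 / 1
E_1 = -54.4228 / 1
E_1 = -54.4228 eV

The energy is 4 times more negative than hydrogen at the same n due to the stronger nuclear charge.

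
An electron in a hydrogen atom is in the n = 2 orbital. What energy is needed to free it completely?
3.401 eV

The ionization energy is the energy needed to remove the electron completely (n → ∞).

For hydrogen, E_n = -13.6057 eV / n².

At n = 2: E_2 = -13.6057 / 2² = -3.401425 eV
At n = ∞: E_∞ = 0 eV

Ionization energy = E_∞ - E_2 = 0 - (-3.401425) = 3.401425 eV
Ionization energy ≈ 3.401 eV

This is also called the binding energy of the electron in state n = 2.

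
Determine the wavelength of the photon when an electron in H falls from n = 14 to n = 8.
8659.7802 nm

First, find the transition energy using E_n = -13.6057 / n² eV:
E_14 = -13.6057 / 14² = -0.0694168367 eV
E_8 = -13.6057 / 8² = -0.2125890625 eV

Photon energy: |ΔE| = |E_8 - E_14| = 0.1431722258 eV

Convert to wavelength using E = hc/λ with hc = 1239.84 eV·nm:
λ = hc/E = 1239.84 eV·nm / 0.1431722258 eV
λ = 8659.7802 nm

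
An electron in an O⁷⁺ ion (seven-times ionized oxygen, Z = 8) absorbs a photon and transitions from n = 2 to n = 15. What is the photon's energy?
213.8211 eV

The energy levels of a hydrogen-like atom are E_n = -13.6057 Z² eV / n².

Energy at n = 2: E_2 = -13.6057 × 8² / 2² = -217.6912000 eV
Energy at n = 15: E_15 = -13.6057 × 8² / 15² = -3.8700658 eV

The excitation energy is the difference:
ΔE = E_15 - E_2
ΔE = -3.8700658 - (-217.6912000)
ΔE = 213.8211 eV

Since this is positive, energy must be absorbed (photon absorption).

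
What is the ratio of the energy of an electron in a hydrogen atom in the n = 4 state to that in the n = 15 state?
14.06250

Using E_n = -13.6057 Z² / n² eV with Z = 1:

E_4 = -13.6057 / 4² = -13.6057 / 16 = -0.85035625000 eV
E_15 = -13.6057 / 15² = -13.6057 / 225 = -0.06046977778 eV

The ratio is:
E_4/E_15 = (-0.85035625000) / (-0.06046977778)
E_4/E_15 = (-13.6057/16) / (-13.6057/225)
E_4/E_15 = 225/16
E_4/E_15 = 14.06250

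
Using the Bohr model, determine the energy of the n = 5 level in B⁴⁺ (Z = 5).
-13.605700 eV

For hydrogen-like ions, the energy levels scale with Z²:
E_n = -13.6057 Z² / n² eV

For B⁴⁺ (Z = 5) at n = 5:
E_5 = -13.6057 × 5² / 5²
E_5 = -13.6057 × 25 / 25
E_5 = -340.1425 / 25
E_5 = -13.605700 eV

The energy is 25 times more negative than hydrogen at the same n due to the stronger nuclear charge.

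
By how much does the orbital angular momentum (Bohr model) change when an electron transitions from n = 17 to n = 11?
6.32743e-34 J·s (or 6ℏ)

In the Bohr model, L_n = nℏ where ℏ = 1.0545718e-34 J·s.

L_17 = 17ℏ = 1.7927721e-33 J·s
L_11 = 11ℏ = 1.1600290e-33 J·s

ΔL = L_17 - L_11 = (17 - 11)ℏ = 6ℏ
ΔL = 6 × 1.0545718e-34 J·s = 6.32743e-34 J·s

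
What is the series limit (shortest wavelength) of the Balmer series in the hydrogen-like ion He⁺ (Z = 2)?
91.127 nm

The series limit corresponds to the transition from n = ∞ to n = 2.
This is the highest energy (shortest wavelength) transition in the Balmer series.

E_∞ = 0 eV
E_2 = -13.6057 × 2² / 2² = -13.60570 eV

Energy at series limit:
ΔE = E_∞ - E_2 = 0 - (-13.60570) = 13.60570 eV
λ = hc/E = 1239.84 eV·nm / 13.60570 eV = 91.127 nm

This energy equals the ionization energy from the n = 2 state of He⁺.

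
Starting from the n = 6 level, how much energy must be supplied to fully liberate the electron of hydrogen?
0.3779 eV

The ionization energy is the energy needed to remove the electron completely (n → ∞).

For hydrogen, E_n = -13.6057 eV / n².

At n = 6: E_6 = -13.6057 / 6² = -0.3779361 eV
At n = ∞: E_∞ = 0 eV

Ionization energy = E_∞ - E_6 = 0 - (-0.3779361) = 0.3779361 eV
Ionization energy ≈ 0.3779 eV

This is also called the binding energy of the electron in state n = 6.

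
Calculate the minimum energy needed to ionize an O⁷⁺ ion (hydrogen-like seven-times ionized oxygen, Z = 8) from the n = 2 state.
217.69 eV

The ionization energy is the energy needed to remove the electron completely (n → ∞).

For a hydrogen-like ion with Z = 8, E_n = -13.6057 Z² / n² eV.

At n = 2: E_2 = -13.6057 × 8² / 2² = -217.69120 eV
At n = ∞: E_∞ = 0 eV

Ionization energy = E_∞ - E_2 = 0 - (-217.69120) = 217.69120 eV
Ionization energy ≈ 217.69 eV

This is also called the binding energy of the electron in state n = 2.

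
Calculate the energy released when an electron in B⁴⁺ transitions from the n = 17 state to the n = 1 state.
338.966 eV

The energy levels are E_n = -13.6057 Z² eV / n².

Energy at n = 17: E_17 = -13.6057 × 5² / 17² = -1.176964 eV
Energy at n = 1: E_1 = -13.6057 × 5² / 1² = -340.142500 eV

For emission (electron falling to lower state), the photon energy is:
E_photon = E_17 - E_1 = |-1.176964 - (-340.142500)|
E_photon = 338.966 eV

This energy is carried away by the emitted photon.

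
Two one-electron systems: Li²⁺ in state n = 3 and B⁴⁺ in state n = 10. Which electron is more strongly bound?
Li²⁺ at n = 3 (E = -13.6057 eV)

Using E_n = -13.6057 Z² / n² eV:

Li²⁺ (Z = 3) at n = 3:
E = -13.6057 × 3² / 3² = -13.6057 × 9 / 9 = -13.6057000 eV

B⁴⁺ (Z = 5) at n = 10:
E = -13.6057 × 5² / 10² = -13.6057 × 25 / 100 = -3.4014250 eV

Since -13.6057000 eV < -3.4014250 eV,
Li²⁺ at n = 3 is more tightly bound (requires more energy to ionize).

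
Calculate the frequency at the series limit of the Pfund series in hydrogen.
1.316e+14 Hz

The series limit corresponds to the transition from n = ∞ to n = 5.
This is the highest energy (shortest wavelength) transition in the Pfund series.

E_∞ = 0 eV
E_5 = -13.6057 / 5² = -0.5442280 eV

Energy at series limit:
ΔE = E_∞ - E_5 = 0 - (-0.5442280) = 0.5442280 eV
E = 0.5442280 eV × (1.602177 × 10⁻¹⁹ J/eV) = 8.71950e-20 J
f = E/h = 8.71950e-20 J / (6.62607 × 10⁻³⁴ J·s) = 1.316e+14 Hz

This energy equals the ionization energy from the n = 5 state of hydrogen.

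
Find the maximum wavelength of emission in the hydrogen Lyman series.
121.502 nm

The longest wavelength corresponds to the smallest energy transition in the series.
The Lyman series has all transitions ending at n_f = 1.

For H, the first line (α-line) is the jump from n = 2 to n = 1:
E_2 = -13.6057 / 2² = -3.401425 eV
E_1 = -13.6057 / 1² = -13.605700 eV
ΔE = E_2 - E_1 = 10.204275 eV

λ = hc/E = 1239.84 eV·nm / 10.204275 eV
λ = 121.502 nm

This is the α-line of the Lyman series in H.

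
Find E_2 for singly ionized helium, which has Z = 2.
-13.605700 eV

For hydrogen-like ions, the energy levels scale with Z²:
E_n = -13.6057 Z² / n² eV

For He⁺ (Z = 2) at n = 2:
E_2 = -13.6057 × 2² / 2²
E_2 = -13.6057 × 4 / 4
E_2 = -54.4228 / 4
E_2 = -13.605700 eV

The energy is 4 times more negative than hydrogen at the same n due to the stronger nuclear charge.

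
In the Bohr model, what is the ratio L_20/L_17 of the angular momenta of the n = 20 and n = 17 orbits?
1.176471

In the Bohr model, L_n = nℏ, so the ratio is purely the ratio of quantum numbers:

L_20/L_17 = 20ℏ / 17ℏ = 20/17 = 1.176471

The angular momentum scales linearly with n.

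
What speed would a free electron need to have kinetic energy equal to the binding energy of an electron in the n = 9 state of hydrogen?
2.4308e+05 m/s (or 0.0811% of c)

The binding energy at n = 9 for hydrogen is:
E_9 = -13.6057/9² = -0.16797160 eV
|E_9| = 0.16797160 eV

Convert to Joules:
KE = 0.16797160 eV × (1.602177 × 10⁻¹⁹ J/eV) = 2.691202e-20 J

Using KE = ½mv²:
v = √(2·KE/m_e)
v = √(2 × 2.691202e-20 J / 9.10938 × 10⁻³¹ kg)
v = 2.4308e+05 m/s

This is approximately 0.0811% the speed of light.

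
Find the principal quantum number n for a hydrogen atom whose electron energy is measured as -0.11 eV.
n = 11

The exact energy levels follow E_n = -13.6057 eV / n².

The measured value (-0.11 eV) is reported to only 2 significant figures, so we must test candidate n values and see which one matches to that precision.

Candidate energies:
  n = 9:  E = -13.6057/9² = -0.16797 eV
  n = 10:  E = -13.6057/10² = -0.13606 eV
  n = 11:  E = -13.6057/11² = -0.11244 eV  ← matches
  n = 12:  E = -13.6057/12² = -0.09448 eV
  n = 13:  E = -13.6057/13² = -0.08051 eV

Checking against the measurement of -0.11 eV (2 sig figs), only n = 11 agrees:
E_11 = -0.11244 eV, which rounds to -0.11 eV ✓

Therefore n = 11.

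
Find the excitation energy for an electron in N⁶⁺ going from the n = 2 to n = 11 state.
161.16008 eV

The energy levels of a hydrogen-like atom are E_n = -13.6057 Z² eV / n².

Energy at n = 2: E_2 = -13.6057 × 7² / 2² = -166.66982500 eV
Energy at n = 11: E_11 = -13.6057 × 7² / 11² = -5.50974628 eV

The excitation energy is the difference:
ΔE = E_11 - E_2
ΔE = -5.50974628 - (-166.66982500)
ΔE = 161.16008 eV

Since this is positive, energy must be absorbed (photon absorption).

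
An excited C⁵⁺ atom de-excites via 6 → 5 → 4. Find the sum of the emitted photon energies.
17.01 eV

The energy levels of C⁵⁺ are E_n = -13.6057 × 6² / n² eV.

First transition (6 → 5):
ΔE₁ = |E_5 - E_6|
ΔE₁ = |-19.59220800 - (-13.60570000)| = 5.98651 eV

Second transition (5 → 4):
ΔE₂ = |E_4 - E_5|
ΔE₂ = |-30.61282500 - (-19.59220800)| = 11.02062 eV

Total energy released:
E_total = ΔE₁ + ΔE₂ = 5.98651 + 11.02062 = 17.01 eV

Note: This equals the direct transition 6 → 4: 17.01 eV ✓
Energy is conserved regardless of the path taken.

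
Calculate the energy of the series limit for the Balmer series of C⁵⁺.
122.45130 eV

The series limit corresponds to the transition from n = ∞ to n = 2.
This is the highest energy (shortest wavelength) transition in the Balmer series.

E_∞ = 0 eV
E_2 = -13.6057 × 6² / 2² = -122.45130 eV

Energy at series limit:
ΔE = E_∞ - E_2 = 0 - (-122.45130) = 122.45130 eV

This energy equals the ionization energy from the n = 2 state of C⁵⁺.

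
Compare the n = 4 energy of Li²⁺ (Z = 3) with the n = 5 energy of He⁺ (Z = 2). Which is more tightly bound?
Li²⁺ at n = 4 (E = -7.653206 eV)

Using E_n = -13.6057 Z² / n² eV:

Li²⁺ (Z = 3) at n = 4:
E = -13.6057 × 3² / 4² = -13.6057 × 9 / 16 = -7.653206250 eV

He⁺ (Z = 2) at n = 5:
E = -13.6057 × 2² / 5² = -13.6057 × 4 / 25 = -2.176912000 eV

Since -7.653206250 eV < -2.176912000 eV,
Li²⁺ at n = 4 is more tightly bound (requires more energy to ionize).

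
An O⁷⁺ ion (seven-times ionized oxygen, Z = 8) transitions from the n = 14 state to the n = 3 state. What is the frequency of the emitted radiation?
2.23e+16 Hz

First, find the transition energy:
E_14 = -13.6057 × 8² / 14² = -4.442678 eV
E_3 = -13.6057 × 8² / 3² = -96.751644 eV
|ΔE| = |E_3 - E_14| = 92.308966 eV

Convert to Joules: E = 92.308966 eV × (1.602177 × 10⁻¹⁹ J/eV) = 1.4790e-17 J

Using E = hf:
f = E/h = 1.4790e-17 J / (6.62607 × 10⁻³⁴ J·s)
f = 2.23e+16 Hz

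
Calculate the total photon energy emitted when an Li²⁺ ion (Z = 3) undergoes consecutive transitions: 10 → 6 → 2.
29.388 eV

The energy levels of Li²⁺ are E_n = -13.6057 × 3² / n² eV.

First transition (10 → 6):
ΔE₁ = |E_6 - E_10|
ΔE₁ = |-3.401425000 - (-1.224513000)| = 2.176912 eV

Second transition (6 → 2):
ΔE₂ = |E_2 - E_6|
ΔE₂ = |-30.612825000 - (-3.401425000)| = 27.211400 eV

Total energy released:
E_total = ΔE₁ + ΔE₂ = 2.176912 + 27.211400 = 29.388 eV

Note: This equals the direct transition 10 → 2: 29.388 eV ✓
Energy is conserved regardless of the path taken.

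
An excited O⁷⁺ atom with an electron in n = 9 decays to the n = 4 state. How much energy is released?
43.673 eV

The energy levels are E_n = -13.6057 Z² eV / n².

Energy at n = 9: E_9 = -13.6057 × 8² / 9² = -10.750183 eV
Energy at n = 4: E_4 = -13.6057 × 8² / 4² = -54.422800 eV

For emission (electron falling to lower state), the photon energy is:
E_photon = E_9 - E_4 = |-10.750183 - (-54.422800)|
E_photon = 43.673 eV

This energy is carried away by the emitted photon.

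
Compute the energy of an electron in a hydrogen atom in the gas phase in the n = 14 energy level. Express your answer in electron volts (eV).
-0.07 eV

The energy levels of a hydrogen-like atom are given by:
E_n = -13.6057 eV / n²

For n = 14:
E_14 = -13.6057 eV / 14²
E_14 = -13.6057 eV / 196
E_14 = -0.07 eV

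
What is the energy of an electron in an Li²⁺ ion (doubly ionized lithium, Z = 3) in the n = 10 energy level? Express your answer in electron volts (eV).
-1.224513 eV

The energy levels of a hydrogen-like atom are given by:
E_n = -13.6057 Z² / n² eV  (with Z = 3 for Li²⁺)

For n = 10:
E_10 = -13.6057 × 3² / 10²
E_10 = -13.6057 × 9 / 100
E_10 = -1.224513 eV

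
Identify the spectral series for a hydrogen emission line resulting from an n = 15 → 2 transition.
Balmer series

The spectral series in hydrogen are named based on the final (lower) energy level:
- Lyman series: n_final = 1 (ultraviolet)
- Balmer series: n_final = 2 (visible/near-UV)
- Paschen series: n_final = 3 (infrared)
- Brackett series: n_final = 4 (infrared)
- Pfund series: n_final = 5 (far infrared)

Since this transition ends at n = 2, it belongs to the Balmer series.

For reference, this 15 → 2 line has photon energy
ΔE = 13.6057 eV × (1/2² - 1/15²) = 3.3409552222 eV,
corresponding to wavelength λ = hc/ΔE = 1239.84 eV·nm / 3.3409552222 eV = 371.103447 nm in the visible/near-UV region.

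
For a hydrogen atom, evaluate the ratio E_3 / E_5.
2.78

Using E_n = -13.6057 Z² / n² eV with Z = 1:

E_3 = -13.6057 / 3² = -13.6057 / 9 = -1.51174444 eV
E_5 = -13.6057 / 5² = -13.6057 / 25 = -0.54422800 eV

The ratio is:
E_3/E_5 = (-1.51174444) / (-0.54422800)
E_3/E_5 = (-13.6057/9) / (-13.6057/25)
E_3/E_5 = 25/9
E_3/E_5 = 2.78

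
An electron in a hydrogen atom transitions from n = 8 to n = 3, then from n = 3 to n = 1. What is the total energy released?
13.393111 eV

The energy levels of hydrogen are E_n = -13.6057 / n² eV.

First transition (8 → 3):
ΔE₁ = |E_3 - E_8|
ΔE₁ = |-1.511744444444 - (-0.212589062500)| = 1.299155382 eV

Second transition (3 → 1):
ΔE₂ = |E_1 - E_3|
ΔE₂ = |-13.605700000000 - (-1.511744444444)| = 12.093955556 eV

Total energy released:
E_total = ΔE₁ + ΔE₂ = 1.299155382 + 12.093955556 = 13.393111 eV

Note: This equals the direct transition 8 → 1: 13.393111 eV ✓
Energy is conserved regardless of the path taken.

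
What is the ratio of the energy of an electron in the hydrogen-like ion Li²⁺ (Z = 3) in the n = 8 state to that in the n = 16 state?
4.00000

Using E_n = -13.6057 Z² / n² eV with Z = 3:

E_8 = -13.6057 × 3² / 8² = -122.4513 / 64 = -1.91330156250 eV
E_16 = -13.6057 × 3² / 16² = -122.4513 / 256 = -0.47832539063 eV

The ratio is:
E_8/E_16 = (-1.91330156250) / (-0.47832539063)
E_8/E_16 = (-122.4513/64) / (-122.4513/256)
E_8/E_16 = 256/64
E_8/E_16 = 4.00000
(Note: the Z² factors cancel in the ratio.)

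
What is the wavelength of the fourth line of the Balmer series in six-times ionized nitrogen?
8.36876 nm

The lines of a series are numbered from the longest wavelength (smallest ΔE) outward; the fourth line is the transition from n = n_f + 4 to n_f.
The Balmer series has all transitions ending at n_f = 2.

For N⁶⁺ (Z = 7), the fourth line (δ-line) is the jump from n = 6 to n = 2:
E_6 = -13.6057 × 7² / 6² = -18.5188694 eV
E_2 = -13.6057 × 7² / 2² = -166.6698250 eV
ΔE = E_6 - E_2 = 148.1509556 eV

λ = hc/E = 1239.84 eV·nm / 148.1509556 eV
λ = 8.36876 nm

This is the δ-line of the Balmer series in N⁶⁺.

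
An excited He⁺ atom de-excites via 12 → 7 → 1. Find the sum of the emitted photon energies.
54.044864 eV

The energy levels of He⁺ are E_n = -13.6057 × 2² / n² eV.

First transition (12 → 7):
ΔE₁ = |E_7 - E_12|
ΔE₁ = |-1.110669387755 - (-0.377936111111)| = 0.732733277 eV

Second transition (7 → 1):
ΔE₂ = |E_1 - E_7|
ΔE₂ = |-54.422800000000 - (-1.110669387755)| = 53.312130612 eV

Total energy released:
E_total = ΔE₁ + ΔE₂ = 0.732733277 + 53.312130612 = 54.044864 eV

Note: This equals the direct transition 12 → 1: 54.044864 eV ✓
Energy is conserved regardless of the path taken.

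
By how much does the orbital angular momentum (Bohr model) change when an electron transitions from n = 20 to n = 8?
1.26549e-33 J·s (or 12ℏ)

In the Bohr model, L_n = nℏ where ℏ = 1.0545718e-34 J·s.

L_20 = 20ℏ = 2.1091436e-33 J·s
L_8 = 8ℏ = 8.4365744e-34 J·s

ΔL = L_20 - L_8 = (20 - 8)ℏ = 12ℏ
ΔL = 12 × 1.0545718e-34 J·s = 1.26549e-33 J·s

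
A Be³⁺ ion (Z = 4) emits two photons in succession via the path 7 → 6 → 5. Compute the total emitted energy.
4.2650 eV

The energy levels of Be³⁺ are E_n = -13.6057 × 4² / n² eV.

First transition (7 → 6):
ΔE₁ = |E_6 - E_7|
ΔE₁ = |-6.0469777778 - (-4.4426775510)| = 1.6043002 eV

Second transition (6 → 5):
ΔE₂ = |E_5 - E_6|
ΔE₂ = |-8.7076480000 - (-6.0469777778)| = 2.6606702 eV

Total energy released:
E_total = ΔE₁ + ΔE₂ = 1.6043002 + 2.6606702 = 4.2650 eV

Note: This equals the direct transition 7 → 5: 4.2650 eV ✓
Energy is conserved regardless of the path taken.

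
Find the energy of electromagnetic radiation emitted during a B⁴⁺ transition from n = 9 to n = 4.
17.05962 eV

The energy levels are E_n = -13.6057 Z² eV / n².

Energy at n = 9: E_9 = -13.6057 × 5² / 9² = -4.19929012 eV
Energy at n = 4: E_4 = -13.6057 × 5² / 4² = -21.25890625 eV

For emission (electron falling to lower state), the photon energy is:
E_photon = E_9 - E_4 = |-4.19929012 - (-21.25890625)|
E_photon = 17.05962 eV

This energy is carried away by the emitted photon.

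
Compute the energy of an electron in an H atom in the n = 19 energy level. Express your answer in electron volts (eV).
-0.03769 eV

The energy levels of a hydrogen-like atom are given by:
E_n = -13.6057 eV / n²

For n = 19:
E_19 = -13.6057 eV / 19²
E_19 = -13.6057 eV / 361
E_19 = -0.03769 eV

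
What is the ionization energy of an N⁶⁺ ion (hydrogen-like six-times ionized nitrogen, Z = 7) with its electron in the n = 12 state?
4.63 eV

The ionization energy is the energy needed to remove the electron completely (n → ∞).

For a hydrogen-like ion with Z = 7, E_n = -13.6057 Z² / n² eV.

At n = 12: E_12 = -13.6057 × 7² / 12² = -4.62972 eV
At n = ∞: E_∞ = 0 eV

Ionization energy = E_∞ - E_12 = 0 - (-4.62972) = 4.62972 eV
Ionization energy ≈ 4.63 eV

This is also called the binding energy of the electron in state n = 12.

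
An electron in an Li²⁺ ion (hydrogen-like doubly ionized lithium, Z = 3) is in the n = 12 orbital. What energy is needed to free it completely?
0.85036 eV

The ionization energy is the energy needed to remove the electron completely (n → ∞).

For a hydrogen-like ion with Z = 3, E_n = -13.6057 Z² / n² eV.

At n = 12: E_12 = -13.6057 × 3² / 12² = -0.85035625 eV
At n = ∞: E_∞ = 0 eV

Ionization energy = E_∞ - E_12 = 0 - (-0.85035625) = 0.85035625 eV
Ionization energy ≈ 0.85036 eV

This is also called the binding energy of the electron in state n = 12.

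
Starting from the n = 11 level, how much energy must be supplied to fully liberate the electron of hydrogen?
0.11244 eV

The ionization energy is the energy needed to remove the electron completely (n → ∞).

For hydrogen, E_n = -13.6057 eV / n².

At n = 11: E_11 = -13.6057 / 11² = -0.11244380 eV
At n = ∞: E_∞ = 0 eV

Ionization energy = E_∞ - E_11 = 0 - (-0.11244380) = 0.11244380 eV
Ionization energy ≈ 0.11244 eV

This is also called the binding energy of the electron in state n = 11.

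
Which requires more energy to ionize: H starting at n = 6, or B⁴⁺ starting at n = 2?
B⁴⁺ at n = 2 (E = -85.04 eV)

Using E_n = -13.6057 Z² / n² eV:

H (Z = 1) at n = 6:
E = -13.6057 × 1² / 6² = -13.6057 × 1 / 36 = -0.37794 eV

B⁴⁺ (Z = 5) at n = 2:
E = -13.6057 × 5² / 2² = -13.6057 × 25 / 4 = -85.03563 eV

Since -85.03563 eV < -0.37794 eV,
B⁴⁺ at n = 2 is more tightly bound (requires more energy to ionize).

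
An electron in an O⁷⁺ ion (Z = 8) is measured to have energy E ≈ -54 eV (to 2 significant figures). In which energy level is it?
n = 4

The exact energy levels follow E_n = -13.6057 Z² / n² eV with Z = 8.

The measured value (-54 eV) is reported to only 2 significant figures, so we must test candidate n values and see which one matches to that precision.

Candidate energies:
  n = 2:  E = -13.6057 × 8² / 2² = -217.69120 eV
  n = 3:  E = -13.6057 × 8² / 3² = -96.75164 eV
  n = 4:  E = -13.6057 × 8² / 4² = -54.42280 eV  ← matches
  n = 5:  E = -13.6057 × 8² / 5² = -34.83059 eV
  n = 6:  E = -13.6057 × 8² / 6² = -24.18791 eV

Checking against the measurement of -54 eV (2 sig figs), only n = 4 agrees:
E_4 = -54.42280 eV, which rounds to -54 eV ✓

Therefore n = 4.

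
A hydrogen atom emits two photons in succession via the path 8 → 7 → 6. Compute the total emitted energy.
0.165347 eV

The energy levels of hydrogen are E_n = -13.6057 / n² eV.

First transition (8 → 7):
ΔE₁ = |E_7 - E_8|
ΔE₁ = |-0.277667346939 - (-0.212589062500)| = 0.065078284 eV

Second transition (7 → 6):
ΔE₂ = |E_6 - E_7|
ΔE₂ = |-0.377936111111 - (-0.277667346939)| = 0.100268764 eV

Total energy released:
E_total = ΔE₁ + ΔE₂ = 0.065078284 + 0.100268764 = 0.165347 eV

Note: This equals the direct transition 8 → 6: 0.165347 eV ✓
Energy is conserved regardless of the path taken.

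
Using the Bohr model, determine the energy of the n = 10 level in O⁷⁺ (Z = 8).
-8.707648 eV

For hydrogen-like ions, the energy levels scale with Z²:
E_n = -13.6057 Z² / n² eV

For O⁷⁺ (Z = 8) at n = 10:
E_10 = -13.6057 × 8² / 10²
E_10 = -13.6057 × 64 / 100
E_10 = -870.7648 / 100
E_10 = -8.707648 eV

The energy is 64 times more negative than hydrogen at the same n due to the stronger nuclear charge.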